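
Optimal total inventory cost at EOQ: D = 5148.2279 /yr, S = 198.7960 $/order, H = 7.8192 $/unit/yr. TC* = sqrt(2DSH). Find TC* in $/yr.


2*D*S*H = 16005075.3415
TC* = sqrt(16005075.3415) = 4000.6344

4000.6344 $/yr


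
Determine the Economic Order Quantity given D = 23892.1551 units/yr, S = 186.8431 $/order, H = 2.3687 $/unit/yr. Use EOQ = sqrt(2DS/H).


2*D*S = 2 * 23892.1551 * 186.8431 = 8928168.6491
2*D*S/H = 3769227.2762
EOQ = sqrt(3769227.2762) = 1941.4498

1941.4498 units


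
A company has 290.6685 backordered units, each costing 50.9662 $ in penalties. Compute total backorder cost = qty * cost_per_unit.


Total = 290.6685 * 50.9662 = 14814.2689

14814.2689 $


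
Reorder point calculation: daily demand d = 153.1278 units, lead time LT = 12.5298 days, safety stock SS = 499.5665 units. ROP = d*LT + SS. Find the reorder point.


d*LT = 153.1278 * 12.5298 = 1918.6607
ROP = 1918.6607 + 499.5665 = 2418.2272

2418.2272 units


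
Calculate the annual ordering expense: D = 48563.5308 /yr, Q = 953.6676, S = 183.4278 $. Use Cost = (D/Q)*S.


Number of orders = D/Q = 50.9229
Cost = 50.9229 * 183.4278 = 9340.6776

9340.6776 $/yr


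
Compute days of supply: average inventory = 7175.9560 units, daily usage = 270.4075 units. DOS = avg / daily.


DOS = 7175.9560 / 270.4075 = 26.5376

26.5376 days


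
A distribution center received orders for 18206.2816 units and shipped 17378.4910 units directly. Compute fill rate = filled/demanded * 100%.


FR = 17378.4910 / 18206.2816 * 100 = 95.4533

95.4533%


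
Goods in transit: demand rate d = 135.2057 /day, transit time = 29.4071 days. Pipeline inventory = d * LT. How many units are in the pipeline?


Pipeline = 135.2057 * 29.4071 = 3976.0075

3976.0075 units


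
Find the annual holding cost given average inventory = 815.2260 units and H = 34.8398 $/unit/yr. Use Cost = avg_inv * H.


Cost = 815.2260 * 34.8398 = 28402.3108

28402.3108 $/yr


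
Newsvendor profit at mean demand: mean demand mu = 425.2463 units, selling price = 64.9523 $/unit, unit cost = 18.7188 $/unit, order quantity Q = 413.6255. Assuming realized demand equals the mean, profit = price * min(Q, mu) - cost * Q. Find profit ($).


Sales at mu = min(413.6255, 425.2463) = 413.6255
Revenue = 64.9523 * 413.6255 = 26865.9276
Total cost = 18.7188 * 413.6255 = 7742.5730
Profit = 26865.9276 - 7742.5730 = 19123.3546

19123.3546 $


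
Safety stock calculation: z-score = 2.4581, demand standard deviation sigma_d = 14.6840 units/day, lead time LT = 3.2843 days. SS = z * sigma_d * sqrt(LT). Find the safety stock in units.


sqrt(LT) = sqrt(3.2843) = 1.8123
SS = 2.4581 * 14.6840 * 1.8123 = 65.4132

65.4132 units


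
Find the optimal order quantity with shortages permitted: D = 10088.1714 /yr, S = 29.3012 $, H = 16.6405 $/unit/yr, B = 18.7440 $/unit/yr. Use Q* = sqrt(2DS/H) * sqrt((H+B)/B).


sqrt(2DS/H) = 188.4867
sqrt((H+B)/B) = 1.3740
Q* = 188.4867 * 1.3740 = 258.9740

258.9740 units


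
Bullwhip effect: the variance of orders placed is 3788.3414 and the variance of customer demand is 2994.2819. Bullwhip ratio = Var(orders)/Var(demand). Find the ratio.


BW = 3788.3414 / 2994.2819 = 1.2652

1.2652


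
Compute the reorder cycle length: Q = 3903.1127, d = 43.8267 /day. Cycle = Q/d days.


Cycle = 3903.1127 / 43.8267 = 89.0579

89.0579 days


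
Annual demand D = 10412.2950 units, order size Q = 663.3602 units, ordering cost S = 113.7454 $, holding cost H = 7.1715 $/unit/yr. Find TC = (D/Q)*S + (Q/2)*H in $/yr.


Ordering cost = D*S/Q = 1785.3809
Holding cost = Q*H/2 = 2378.6438
TC = 1785.3809 + 2378.6438 = 4164.0248

4164.0248 $/yr


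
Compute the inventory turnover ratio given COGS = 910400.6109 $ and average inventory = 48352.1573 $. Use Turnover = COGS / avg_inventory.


Turnover = 910400.6109 / 48352.1573 = 18.8285

18.8285


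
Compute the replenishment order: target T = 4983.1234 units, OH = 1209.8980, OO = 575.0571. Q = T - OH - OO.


Inventory position = OH + OO = 1209.8980 + 575.0571 = 1784.9551
Q = 4983.1234 - 1784.9551 = 3198.1683

3198.1683 units


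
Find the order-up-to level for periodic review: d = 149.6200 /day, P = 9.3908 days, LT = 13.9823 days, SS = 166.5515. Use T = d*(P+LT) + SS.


P + LT = 23.3731
d*(P+LT) = 149.6200 * 23.3731 = 3497.0832
T = 3497.0832 + 166.5515 = 3663.6347

3663.6347 units


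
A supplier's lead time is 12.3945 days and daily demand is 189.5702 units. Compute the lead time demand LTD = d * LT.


LTD = 189.5702 * 12.3945 = 2349.6278

2349.6278 units


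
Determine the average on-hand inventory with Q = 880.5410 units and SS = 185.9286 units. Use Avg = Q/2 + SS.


Q/2 = 440.2705
Avg = 440.2705 + 185.9286 = 626.1991

626.1991 units


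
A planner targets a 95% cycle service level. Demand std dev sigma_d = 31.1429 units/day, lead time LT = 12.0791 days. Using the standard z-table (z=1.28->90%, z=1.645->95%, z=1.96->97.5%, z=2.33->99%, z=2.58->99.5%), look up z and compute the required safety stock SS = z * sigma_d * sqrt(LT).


From the table, SL = 95% corresponds to z = 1.645
sqrt(LT) = sqrt(12.0791) = 3.4755
SS = 1.645 * 31.1429 * 3.4755 = 178.0501

178.0501 units


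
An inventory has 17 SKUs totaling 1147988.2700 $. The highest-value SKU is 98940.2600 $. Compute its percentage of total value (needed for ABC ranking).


Top item = 98940.2600
Total = 1147988.2700
Percentage = 98940.2600 / 1147988.2700 * 100 = 8.6186

8.6186%


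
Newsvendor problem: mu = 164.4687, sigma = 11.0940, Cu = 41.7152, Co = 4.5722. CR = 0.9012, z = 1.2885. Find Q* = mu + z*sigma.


CR = Cu/(Cu+Co) = 41.7152/(41.7152+4.5722) = 0.9012
z = 1.2885
Q* = 164.4687 + 1.2885 * 11.0940 = 178.7633

178.7633 units


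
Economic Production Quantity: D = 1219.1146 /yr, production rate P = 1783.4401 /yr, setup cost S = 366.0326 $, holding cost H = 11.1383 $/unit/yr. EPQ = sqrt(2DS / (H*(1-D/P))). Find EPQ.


1 - D/P = 1 - 0.6836 = 0.3164
H*(1-D/P) = 3.5244
2DS = 892471.3735
EPQ = sqrt(253223.6334) = 503.2133

503.2133 units


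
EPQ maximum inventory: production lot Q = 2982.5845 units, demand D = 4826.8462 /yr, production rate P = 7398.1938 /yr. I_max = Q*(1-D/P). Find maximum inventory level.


D/P = 0.6524
1 - D/P = 0.3476
I_max = 2982.5845 * 0.3476 = 1036.6397

1036.6397 units


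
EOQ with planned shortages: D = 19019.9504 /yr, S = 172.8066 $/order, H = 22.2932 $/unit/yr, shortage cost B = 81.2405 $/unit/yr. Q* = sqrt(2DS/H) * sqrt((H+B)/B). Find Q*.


sqrt(2DS/H) = 543.0173
sqrt((H+B)/B) = 1.1289
Q* = 543.0173 * 1.1289 = 613.0109

613.0109 units


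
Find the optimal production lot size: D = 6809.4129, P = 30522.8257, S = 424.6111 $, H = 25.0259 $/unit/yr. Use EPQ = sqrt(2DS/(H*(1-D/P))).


1 - D/P = 1 - 0.2231 = 0.7769
H*(1-D/P) = 19.4428
2DS = 5782704.6036
EPQ = sqrt(297421.2388) = 545.3634

545.3634 units


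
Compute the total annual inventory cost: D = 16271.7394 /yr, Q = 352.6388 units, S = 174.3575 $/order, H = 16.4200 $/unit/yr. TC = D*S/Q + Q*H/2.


Ordering cost = D*S/Q = 8045.3422
Holding cost = Q*H/2 = 2895.1645
TC = 8045.3422 + 2895.1645 = 10940.5067

10940.5067 $/yr


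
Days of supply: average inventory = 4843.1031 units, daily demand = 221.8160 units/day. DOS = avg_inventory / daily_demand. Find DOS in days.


DOS = 4843.1031 / 221.8160 = 21.8339

21.8339 days


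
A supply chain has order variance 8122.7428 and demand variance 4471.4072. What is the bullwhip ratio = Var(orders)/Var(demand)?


BW = 8122.7428 / 4471.4072 = 1.8166

1.8166


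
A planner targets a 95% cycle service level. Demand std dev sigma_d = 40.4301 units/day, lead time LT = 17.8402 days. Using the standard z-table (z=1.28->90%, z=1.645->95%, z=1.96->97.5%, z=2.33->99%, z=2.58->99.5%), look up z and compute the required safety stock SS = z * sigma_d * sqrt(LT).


From the table, SL = 95% corresponds to z = 1.645
sqrt(LT) = sqrt(17.8402) = 4.2238
SS = 1.645 * 40.4301 * 4.2238 = 280.9122

280.9122 units


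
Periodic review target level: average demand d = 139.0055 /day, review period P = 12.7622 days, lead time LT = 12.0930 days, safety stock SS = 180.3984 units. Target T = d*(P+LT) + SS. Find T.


P + LT = 24.8552
d*(P+LT) = 139.0055 * 24.8552 = 3455.0095
T = 3455.0095 + 180.3984 = 3635.4079

3635.4079 units


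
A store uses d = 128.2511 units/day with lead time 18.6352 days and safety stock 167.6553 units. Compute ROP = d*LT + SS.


d*LT = 128.2511 * 18.6352 = 2389.9849
ROP = 2389.9849 + 167.6553 = 2557.6402

2557.6402 units


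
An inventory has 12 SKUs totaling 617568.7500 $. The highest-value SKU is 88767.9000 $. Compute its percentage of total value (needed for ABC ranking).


Top item = 88767.9000
Total = 617568.7500
Percentage = 88767.9000 / 617568.7500 * 100 = 14.3738

14.3738%


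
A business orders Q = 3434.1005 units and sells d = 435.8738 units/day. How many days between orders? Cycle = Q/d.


Cycle = 3434.1005 / 435.8738 = 7.8787

7.8787 days


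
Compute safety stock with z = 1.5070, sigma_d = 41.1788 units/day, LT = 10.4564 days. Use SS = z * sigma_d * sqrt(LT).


sqrt(LT) = sqrt(10.4564) = 3.2336
SS = 1.5070 * 41.1788 * 3.2336 = 200.6680

200.6680 units


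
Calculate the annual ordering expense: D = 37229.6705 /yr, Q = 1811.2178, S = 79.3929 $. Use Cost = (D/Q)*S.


Number of orders = D/Q = 20.5550
Cost = 20.5550 * 79.3929 = 1631.9249

1631.9249 $/yr


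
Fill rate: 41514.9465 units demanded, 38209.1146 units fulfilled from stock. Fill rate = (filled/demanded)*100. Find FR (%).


FR = 38209.1146 / 41514.9465 * 100 = 92.0370

92.0370%


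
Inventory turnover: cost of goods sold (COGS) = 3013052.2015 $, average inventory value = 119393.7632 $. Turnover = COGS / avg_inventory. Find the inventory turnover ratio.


Turnover = 3013052.2015 / 119393.7632 = 25.2363

25.2363


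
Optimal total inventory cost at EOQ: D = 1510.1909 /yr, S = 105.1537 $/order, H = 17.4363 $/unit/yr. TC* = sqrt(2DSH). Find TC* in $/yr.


2*D*S*H = 5537844.2342
TC* = sqrt(5537844.2342) = 2353.2625

2353.2625 $/yr


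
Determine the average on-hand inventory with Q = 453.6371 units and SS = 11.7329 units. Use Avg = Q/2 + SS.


Q/2 = 226.8185
Avg = 226.8185 + 11.7329 = 238.5514

238.5514 units


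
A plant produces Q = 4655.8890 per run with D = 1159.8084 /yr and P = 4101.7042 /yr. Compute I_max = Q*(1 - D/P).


D/P = 0.2828
1 - D/P = 0.7172
I_max = 4655.8890 * 0.7172 = 3339.3779

3339.3779 units


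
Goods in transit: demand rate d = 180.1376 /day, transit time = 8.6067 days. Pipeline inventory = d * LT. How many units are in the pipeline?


Pipeline = 180.1376 * 8.6067 = 1550.3903

1550.3903 units


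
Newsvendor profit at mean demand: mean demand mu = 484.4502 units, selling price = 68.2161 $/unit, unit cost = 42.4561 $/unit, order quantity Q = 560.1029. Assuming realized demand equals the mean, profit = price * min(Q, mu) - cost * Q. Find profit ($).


Sales at mu = min(560.1029, 484.4502) = 484.4502
Revenue = 68.2161 * 484.4502 = 33047.3033
Total cost = 42.4561 * 560.1029 = 23779.7847
Profit = 33047.3033 - 23779.7847 = 9267.5186

9267.5186 $


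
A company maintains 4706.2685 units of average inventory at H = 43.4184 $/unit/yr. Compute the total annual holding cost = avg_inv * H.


Cost = 4706.2685 * 43.4184 = 204338.6482

204338.6482 $/yr


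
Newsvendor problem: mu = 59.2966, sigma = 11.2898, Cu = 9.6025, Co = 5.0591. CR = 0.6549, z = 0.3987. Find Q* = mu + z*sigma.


CR = Cu/(Cu+Co) = 9.6025/(9.6025+5.0591) = 0.6549
z = 0.3987
Q* = 59.2966 + 0.3987 * 11.2898 = 63.7978

63.7978 units


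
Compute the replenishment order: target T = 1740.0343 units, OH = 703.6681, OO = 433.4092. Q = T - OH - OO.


Inventory position = OH + OO = 703.6681 + 433.4092 = 1137.0773
Q = 1740.0343 - 1137.0773 = 602.9570

602.9570 units


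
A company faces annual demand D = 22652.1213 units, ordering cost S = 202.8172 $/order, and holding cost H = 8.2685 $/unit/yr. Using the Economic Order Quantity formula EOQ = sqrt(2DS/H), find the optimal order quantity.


2*D*S = 2 * 22652.1213 * 202.8172 = 9188479.6323
2*D*S/H = 1111263.1834
EOQ = sqrt(1111263.1834) = 1054.1647

1054.1647 units


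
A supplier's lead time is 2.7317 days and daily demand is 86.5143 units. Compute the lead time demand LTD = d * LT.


LTD = 86.5143 * 2.7317 = 236.3311

236.3311 units


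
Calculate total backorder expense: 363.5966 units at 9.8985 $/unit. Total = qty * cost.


Total = 363.5966 * 9.8985 = 3599.0609

3599.0609 $


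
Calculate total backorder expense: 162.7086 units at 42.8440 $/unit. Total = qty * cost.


Total = 162.7086 * 42.8440 = 6971.0873

6971.0873 $


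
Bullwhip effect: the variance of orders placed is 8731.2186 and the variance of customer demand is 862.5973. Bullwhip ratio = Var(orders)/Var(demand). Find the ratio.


BW = 8731.2186 / 862.5973 = 10.1220

10.1220


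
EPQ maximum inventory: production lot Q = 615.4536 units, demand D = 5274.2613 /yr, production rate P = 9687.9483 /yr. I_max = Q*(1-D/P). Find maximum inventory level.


D/P = 0.5444
1 - D/P = 0.4556
I_max = 615.4536 * 0.4556 = 280.3916

280.3916 units


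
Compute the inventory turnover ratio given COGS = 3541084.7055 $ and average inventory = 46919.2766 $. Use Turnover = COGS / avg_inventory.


Turnover = 3541084.7055 / 46919.2766 = 75.4719

75.4719


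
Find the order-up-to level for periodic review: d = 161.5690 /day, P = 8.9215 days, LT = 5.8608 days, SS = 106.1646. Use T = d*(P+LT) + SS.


P + LT = 14.7823
d*(P+LT) = 161.5690 * 14.7823 = 2388.3614
T = 2388.3614 + 106.1646 = 2494.5260

2494.5260 units


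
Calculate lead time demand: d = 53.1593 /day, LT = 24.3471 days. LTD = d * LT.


LTD = 53.1593 * 24.3471 = 1294.2748

1294.2748 units


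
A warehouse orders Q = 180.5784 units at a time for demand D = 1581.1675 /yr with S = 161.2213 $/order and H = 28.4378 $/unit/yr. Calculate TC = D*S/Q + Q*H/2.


Ordering cost = D*S/Q = 1411.6743
Holding cost = Q*H/2 = 2567.6262
TC = 1411.6743 + 2567.6262 = 3979.3005

3979.3005 $/yr


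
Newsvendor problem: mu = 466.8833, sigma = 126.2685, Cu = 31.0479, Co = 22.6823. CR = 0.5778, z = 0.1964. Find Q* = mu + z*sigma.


CR = Cu/(Cu+Co) = 31.0479/(31.0479+22.6823) = 0.5778
z = 0.1964
Q* = 466.8833 + 0.1964 * 126.2685 = 491.6824

491.6824 units


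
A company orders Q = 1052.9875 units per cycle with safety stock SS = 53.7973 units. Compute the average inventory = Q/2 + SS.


Q/2 = 526.4937
Avg = 526.4937 + 53.7973 = 580.2910

580.2910 units


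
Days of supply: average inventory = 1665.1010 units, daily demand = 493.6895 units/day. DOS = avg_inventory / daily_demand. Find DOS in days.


DOS = 1665.1010 / 493.6895 = 3.3728

3.3728 days


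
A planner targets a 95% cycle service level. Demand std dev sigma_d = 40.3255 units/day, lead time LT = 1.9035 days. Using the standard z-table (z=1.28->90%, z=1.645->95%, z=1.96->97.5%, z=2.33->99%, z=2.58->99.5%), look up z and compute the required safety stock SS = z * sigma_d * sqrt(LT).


From the table, SL = 95% corresponds to z = 1.645
sqrt(LT) = sqrt(1.9035) = 1.3797
SS = 1.645 * 40.3255 * 1.3797 = 91.5213

91.5213 units


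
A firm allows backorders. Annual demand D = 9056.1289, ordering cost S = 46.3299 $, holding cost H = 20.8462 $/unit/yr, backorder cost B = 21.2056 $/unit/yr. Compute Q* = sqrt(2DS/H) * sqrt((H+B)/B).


sqrt(2DS/H) = 200.6335
sqrt((H+B)/B) = 1.4082
Q* = 200.6335 * 1.4082 = 282.5339

282.5339 units


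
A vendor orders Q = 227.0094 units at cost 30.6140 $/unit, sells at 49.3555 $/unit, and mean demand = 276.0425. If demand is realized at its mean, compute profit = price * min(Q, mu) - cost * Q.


Sales at mu = min(227.0094, 276.0425) = 227.0094
Revenue = 49.3555 * 227.0094 = 11204.1624
Total cost = 30.6140 * 227.0094 = 6949.6658
Profit = 11204.1624 - 6949.6658 = 4254.4967

4254.4967 $


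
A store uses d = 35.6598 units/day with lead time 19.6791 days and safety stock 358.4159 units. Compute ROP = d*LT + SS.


d*LT = 35.6598 * 19.6791 = 701.7528
ROP = 701.7528 + 358.4159 = 1060.1687

1060.1687 units


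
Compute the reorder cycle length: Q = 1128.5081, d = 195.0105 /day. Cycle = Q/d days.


Cycle = 1128.5081 / 195.0105 = 5.7869

5.7869 days


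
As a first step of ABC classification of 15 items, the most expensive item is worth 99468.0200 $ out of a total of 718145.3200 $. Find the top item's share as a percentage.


Top item = 99468.0200
Total = 718145.3200
Percentage = 99468.0200 / 718145.3200 * 100 = 13.8507

13.8507%


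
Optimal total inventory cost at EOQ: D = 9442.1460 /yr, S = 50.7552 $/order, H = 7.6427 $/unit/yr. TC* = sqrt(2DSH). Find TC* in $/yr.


2*D*S*H = 7325344.6576
TC* = sqrt(7325344.6576) = 2706.5374

2706.5374 $/yr


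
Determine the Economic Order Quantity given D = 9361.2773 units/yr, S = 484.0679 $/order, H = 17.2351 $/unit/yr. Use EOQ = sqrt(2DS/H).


2*D*S = 2 * 9361.2773 * 484.0679 = 9062987.6879
2*D*S/H = 525844.7986
EOQ = sqrt(525844.7986) = 725.1516

725.1516 units


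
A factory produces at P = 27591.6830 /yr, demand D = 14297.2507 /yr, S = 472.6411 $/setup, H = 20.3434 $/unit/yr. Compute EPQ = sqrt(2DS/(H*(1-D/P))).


1 - D/P = 1 - 0.5182 = 0.4818
H*(1-D/P) = 9.8020
2DS = 13514936.5956
EPQ = sqrt(1378792.3627) = 1174.2199

1174.2199 units


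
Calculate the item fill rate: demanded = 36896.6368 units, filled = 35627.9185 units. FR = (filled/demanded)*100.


FR = 35627.9185 / 36896.6368 * 100 = 96.5614

96.5614%


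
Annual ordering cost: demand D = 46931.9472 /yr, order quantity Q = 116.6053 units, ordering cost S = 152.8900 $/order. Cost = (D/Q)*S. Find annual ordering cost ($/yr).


Number of orders = D/Q = 402.4855
Cost = 402.4855 * 152.8900 = 61536.0143

61536.0143 $/yr


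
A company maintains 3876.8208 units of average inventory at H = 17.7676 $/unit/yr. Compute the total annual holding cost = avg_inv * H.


Cost = 3876.8208 * 17.7676 = 68881.8012

68881.8012 $/yr


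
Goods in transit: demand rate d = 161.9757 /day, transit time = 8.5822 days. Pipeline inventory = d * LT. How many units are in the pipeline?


Pipeline = 161.9757 * 8.5822 = 1390.1079

1390.1079 units


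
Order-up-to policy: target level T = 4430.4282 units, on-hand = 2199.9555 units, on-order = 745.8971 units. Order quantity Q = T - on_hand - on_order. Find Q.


Inventory position = OH + OO = 2199.9555 + 745.8971 = 2945.8526
Q = 4430.4282 - 2945.8526 = 1484.5756

1484.5756 units


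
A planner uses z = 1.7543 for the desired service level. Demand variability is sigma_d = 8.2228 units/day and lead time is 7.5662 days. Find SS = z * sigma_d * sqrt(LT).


sqrt(LT) = sqrt(7.5662) = 2.7507
SS = 1.7543 * 8.2228 * 2.7507 = 39.6792

39.6792 units


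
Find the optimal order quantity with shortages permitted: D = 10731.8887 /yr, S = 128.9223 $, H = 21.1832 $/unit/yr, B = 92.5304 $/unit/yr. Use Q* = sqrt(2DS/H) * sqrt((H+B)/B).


sqrt(2DS/H) = 361.4276
sqrt((H+B)/B) = 1.1086
Q* = 361.4276 * 1.1086 = 400.6686

400.6686 units


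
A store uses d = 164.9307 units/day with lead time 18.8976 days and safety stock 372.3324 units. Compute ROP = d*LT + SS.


d*LT = 164.9307 * 18.8976 = 3116.7944
ROP = 3116.7944 + 372.3324 = 3489.1268

3489.1268 units


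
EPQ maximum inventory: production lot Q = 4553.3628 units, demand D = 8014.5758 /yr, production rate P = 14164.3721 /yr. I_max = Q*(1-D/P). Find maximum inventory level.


D/P = 0.5658
1 - D/P = 0.4342
I_max = 4553.3628 * 0.4342 = 1976.9499

1976.9499 units


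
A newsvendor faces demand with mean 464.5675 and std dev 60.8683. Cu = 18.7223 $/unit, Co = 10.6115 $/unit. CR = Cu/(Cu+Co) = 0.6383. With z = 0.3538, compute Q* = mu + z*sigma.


CR = Cu/(Cu+Co) = 18.7223/(18.7223+10.6115) = 0.6383
z = 0.3538
Q* = 464.5675 + 0.3538 * 60.8683 = 486.1027

486.1027 units


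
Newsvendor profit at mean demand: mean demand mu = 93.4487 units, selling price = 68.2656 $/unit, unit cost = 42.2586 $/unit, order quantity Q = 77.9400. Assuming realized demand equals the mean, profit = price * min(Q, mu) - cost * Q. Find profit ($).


Sales at mu = min(77.9400, 93.4487) = 77.9400
Revenue = 68.2656 * 77.9400 = 5320.6209
Total cost = 42.2586 * 77.9400 = 3293.6353
Profit = 5320.6209 - 3293.6353 = 2026.9856

2026.9856 $


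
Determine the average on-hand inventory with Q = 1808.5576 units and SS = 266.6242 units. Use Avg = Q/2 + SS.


Q/2 = 904.2788
Avg = 904.2788 + 266.6242 = 1170.9030

1170.9030 units


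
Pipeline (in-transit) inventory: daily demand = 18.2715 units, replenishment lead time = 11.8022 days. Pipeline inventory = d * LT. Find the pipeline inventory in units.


Pipeline = 18.2715 * 11.8022 = 215.6439

215.6439 units


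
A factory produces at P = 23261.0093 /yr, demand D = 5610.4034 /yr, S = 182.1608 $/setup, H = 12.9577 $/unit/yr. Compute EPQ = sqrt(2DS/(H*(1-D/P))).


1 - D/P = 1 - 0.2412 = 0.7588
H*(1-D/P) = 9.8324
2DS = 2043991.1433
EPQ = sqrt(207883.5026) = 455.9424

455.9424 units


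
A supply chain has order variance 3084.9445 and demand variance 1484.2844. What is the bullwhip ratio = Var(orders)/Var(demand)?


BW = 3084.9445 / 1484.2844 = 2.0784

2.0784


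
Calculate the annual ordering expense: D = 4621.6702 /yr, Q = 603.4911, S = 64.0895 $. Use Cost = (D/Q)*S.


Number of orders = D/Q = 7.6582
Cost = 7.6582 * 64.0895 = 490.8118

490.8118 $/yr


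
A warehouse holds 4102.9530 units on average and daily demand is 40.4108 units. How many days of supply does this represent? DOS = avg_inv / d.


DOS = 4102.9530 / 40.4108 = 101.5311

101.5311 days


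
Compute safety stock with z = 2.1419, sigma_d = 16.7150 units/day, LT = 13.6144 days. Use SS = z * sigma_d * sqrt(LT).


sqrt(LT) = sqrt(13.6144) = 3.6898
SS = 2.1419 * 16.7150 * 3.6898 = 132.1006

132.1006 units


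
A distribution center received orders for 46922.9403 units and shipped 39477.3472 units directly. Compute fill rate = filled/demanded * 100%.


FR = 39477.3472 / 46922.9403 * 100 = 84.1323

84.1323%


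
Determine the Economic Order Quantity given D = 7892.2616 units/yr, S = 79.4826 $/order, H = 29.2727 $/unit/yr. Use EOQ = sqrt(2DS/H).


2*D*S = 2 * 7892.2616 * 79.4826 = 1254594.9437
2*D*S/H = 42858.8734
EOQ = sqrt(42858.8734) = 207.0238

207.0238 units


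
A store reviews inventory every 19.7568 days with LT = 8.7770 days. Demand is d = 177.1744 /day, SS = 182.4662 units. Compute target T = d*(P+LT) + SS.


P + LT = 28.5338
d*(P+LT) = 177.1744 * 28.5338 = 5055.4589
T = 5055.4589 + 182.4662 = 5237.9251

5237.9251 units


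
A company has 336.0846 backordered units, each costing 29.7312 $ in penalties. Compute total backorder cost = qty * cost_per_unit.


Total = 336.0846 * 29.7312 = 9992.1985

9992.1985 $


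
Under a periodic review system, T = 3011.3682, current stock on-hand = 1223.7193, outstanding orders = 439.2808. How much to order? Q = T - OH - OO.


Inventory position = OH + OO = 1223.7193 + 439.2808 = 1663.0001
Q = 3011.3682 - 1663.0001 = 1348.3681

1348.3681 units


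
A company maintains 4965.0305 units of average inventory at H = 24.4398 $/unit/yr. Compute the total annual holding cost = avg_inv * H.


Cost = 4965.0305 * 24.4398 = 121344.3524

121344.3524 $/yr


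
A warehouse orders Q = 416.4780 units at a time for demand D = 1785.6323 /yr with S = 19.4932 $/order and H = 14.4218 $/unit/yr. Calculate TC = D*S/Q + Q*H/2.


Ordering cost = D*S/Q = 83.5763
Holding cost = Q*H/2 = 3003.1812
TC = 83.5763 + 3003.1812 = 3086.7575

3086.7575 $/yr


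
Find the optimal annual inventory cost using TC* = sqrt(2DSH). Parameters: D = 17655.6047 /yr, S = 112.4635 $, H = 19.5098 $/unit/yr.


2*D*S*H = 77477750.8455
TC* = sqrt(77477750.8455) = 8802.1447

8802.1447 $/yr


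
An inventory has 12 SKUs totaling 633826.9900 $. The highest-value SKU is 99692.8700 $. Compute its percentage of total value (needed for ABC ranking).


Top item = 99692.8700
Total = 633826.9900
Percentage = 99692.8700 / 633826.9900 * 100 = 15.7287

15.7287%


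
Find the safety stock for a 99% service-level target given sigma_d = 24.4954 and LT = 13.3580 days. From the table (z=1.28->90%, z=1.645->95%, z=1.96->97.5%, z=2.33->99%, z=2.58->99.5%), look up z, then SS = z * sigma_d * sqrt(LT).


From the table, SL = 99% corresponds to z = 2.33
sqrt(LT) = sqrt(13.3580) = 3.6549
SS = 2.33 * 24.4954 * 3.6549 = 208.5985

208.5985 units


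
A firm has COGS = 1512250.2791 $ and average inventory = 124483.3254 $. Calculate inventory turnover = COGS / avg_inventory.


Turnover = 1512250.2791 / 124483.3254 = 12.1482

12.1482


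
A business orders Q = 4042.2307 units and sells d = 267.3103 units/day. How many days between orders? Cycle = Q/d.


Cycle = 4042.2307 / 267.3103 = 15.1219

15.1219 days


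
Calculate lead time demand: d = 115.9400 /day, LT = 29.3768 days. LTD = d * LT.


LTD = 115.9400 * 29.3768 = 3405.9462

3405.9462 units


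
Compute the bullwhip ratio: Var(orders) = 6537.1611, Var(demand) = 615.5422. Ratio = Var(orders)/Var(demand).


BW = 6537.1611 / 615.5422 = 10.6202

10.6202


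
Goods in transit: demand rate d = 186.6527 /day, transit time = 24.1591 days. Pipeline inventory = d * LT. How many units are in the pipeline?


Pipeline = 186.6527 * 24.1591 = 4509.3612

4509.3612 units


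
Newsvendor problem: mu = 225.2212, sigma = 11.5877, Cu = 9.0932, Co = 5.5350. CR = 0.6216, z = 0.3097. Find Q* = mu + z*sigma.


CR = Cu/(Cu+Co) = 9.0932/(9.0932+5.5350) = 0.6216
z = 0.3097
Q* = 225.2212 + 0.3097 * 11.5877 = 228.8099

228.8099 units


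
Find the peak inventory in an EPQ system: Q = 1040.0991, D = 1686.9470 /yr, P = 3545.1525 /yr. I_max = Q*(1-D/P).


D/P = 0.4758
1 - D/P = 0.5242
I_max = 1040.0991 * 0.5242 = 545.1720

545.1720 units


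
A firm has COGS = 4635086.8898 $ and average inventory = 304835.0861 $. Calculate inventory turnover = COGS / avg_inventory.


Turnover = 4635086.8898 / 304835.0861 = 15.2052

15.2052


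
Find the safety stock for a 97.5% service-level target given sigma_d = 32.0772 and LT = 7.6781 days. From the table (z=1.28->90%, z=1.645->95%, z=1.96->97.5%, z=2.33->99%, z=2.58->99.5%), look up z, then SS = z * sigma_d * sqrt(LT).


From the table, SL = 97.5% corresponds to z = 1.96
sqrt(LT) = sqrt(7.6781) = 2.7709
SS = 1.96 * 32.0772 * 2.7709 = 174.2125

174.2125 units


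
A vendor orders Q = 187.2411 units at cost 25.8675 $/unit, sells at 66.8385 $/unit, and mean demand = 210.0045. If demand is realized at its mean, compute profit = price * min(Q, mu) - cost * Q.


Sales at mu = min(187.2411, 210.0045) = 187.2411
Revenue = 66.8385 * 187.2411 = 12514.9143
Total cost = 25.8675 * 187.2411 = 4843.4592
Profit = 12514.9143 - 4843.4592 = 7671.4551

7671.4551 $


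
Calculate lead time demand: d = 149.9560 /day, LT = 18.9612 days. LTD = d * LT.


LTD = 149.9560 * 18.9612 = 2843.3457

2843.3457 units


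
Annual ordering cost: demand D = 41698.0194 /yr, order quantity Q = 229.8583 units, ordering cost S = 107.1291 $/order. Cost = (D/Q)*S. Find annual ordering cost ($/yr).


Number of orders = D/Q = 181.4075
Cost = 181.4075 * 107.1291 = 19434.0221

19434.0221 $/yr


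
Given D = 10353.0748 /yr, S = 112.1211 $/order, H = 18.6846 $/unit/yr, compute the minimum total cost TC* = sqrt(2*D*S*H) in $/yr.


2*D*S*H = 43378097.6649
TC* = sqrt(43378097.6649) = 6586.2051

6586.2051 $/yr


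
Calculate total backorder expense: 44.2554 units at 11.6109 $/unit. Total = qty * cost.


Total = 44.2554 * 11.6109 = 513.8450

513.8450 $


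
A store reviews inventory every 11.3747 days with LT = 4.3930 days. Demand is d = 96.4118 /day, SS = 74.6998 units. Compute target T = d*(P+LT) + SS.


P + LT = 15.7677
d*(P+LT) = 96.4118 * 15.7677 = 1520.1923
T = 1520.1923 + 74.6998 = 1594.8921

1594.8921 units


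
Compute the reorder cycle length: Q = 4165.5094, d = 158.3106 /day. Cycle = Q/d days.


Cycle = 4165.5094 / 158.3106 = 26.3123

26.3123 days


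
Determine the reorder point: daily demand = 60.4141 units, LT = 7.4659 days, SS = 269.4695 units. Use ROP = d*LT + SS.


d*LT = 60.4141 * 7.4659 = 451.0456
ROP = 451.0456 + 269.4695 = 720.5151

720.5151 units


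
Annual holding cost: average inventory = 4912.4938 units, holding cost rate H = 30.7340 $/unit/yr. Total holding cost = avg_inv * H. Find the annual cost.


Cost = 4912.4938 * 30.7340 = 150980.5844

150980.5844 $/yr


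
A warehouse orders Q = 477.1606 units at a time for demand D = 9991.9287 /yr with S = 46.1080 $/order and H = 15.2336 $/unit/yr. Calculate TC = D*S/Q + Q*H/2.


Ordering cost = D*S/Q = 965.5195
Holding cost = Q*H/2 = 3634.4369
TC = 965.5195 + 3634.4369 = 4599.9563

4599.9563 $/yr


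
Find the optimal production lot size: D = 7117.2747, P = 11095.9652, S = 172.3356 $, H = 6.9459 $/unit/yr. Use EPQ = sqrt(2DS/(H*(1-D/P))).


1 - D/P = 1 - 0.6414 = 0.3586
H*(1-D/P) = 2.4906
2DS = 2453119.6116
EPQ = sqrt(984952.1375) = 992.4475

992.4475 units


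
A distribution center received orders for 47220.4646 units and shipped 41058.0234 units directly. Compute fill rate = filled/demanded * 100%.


FR = 41058.0234 / 47220.4646 * 100 = 86.9496

86.9496%


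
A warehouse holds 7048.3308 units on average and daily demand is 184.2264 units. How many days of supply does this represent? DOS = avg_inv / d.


DOS = 7048.3308 / 184.2264 = 38.2591

38.2591 days


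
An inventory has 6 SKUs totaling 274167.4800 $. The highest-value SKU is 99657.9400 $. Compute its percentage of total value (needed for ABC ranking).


Top item = 99657.9400
Total = 274167.4800
Percentage = 99657.9400 / 274167.4800 * 100 = 36.3493

36.3493%


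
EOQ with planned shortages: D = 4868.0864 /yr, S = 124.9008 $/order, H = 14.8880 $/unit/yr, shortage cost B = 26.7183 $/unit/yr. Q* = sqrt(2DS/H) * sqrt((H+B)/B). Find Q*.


sqrt(2DS/H) = 285.7976
sqrt((H+B)/B) = 1.2479
Q* = 285.7976 * 1.2479 = 356.6430

356.6430 units


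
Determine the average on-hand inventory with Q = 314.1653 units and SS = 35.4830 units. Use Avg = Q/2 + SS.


Q/2 = 157.0827
Avg = 157.0827 + 35.4830 = 192.5657

192.5657 units


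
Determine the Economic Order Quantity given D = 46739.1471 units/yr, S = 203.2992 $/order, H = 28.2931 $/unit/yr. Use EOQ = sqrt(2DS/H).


2*D*S = 2 * 46739.1471 * 203.2992 = 19004062.4282
2*D*S/H = 671685.4084
EOQ = sqrt(671685.4084) = 819.5642

819.5642 units


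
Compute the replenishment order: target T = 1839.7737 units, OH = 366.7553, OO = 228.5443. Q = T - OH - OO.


Inventory position = OH + OO = 366.7553 + 228.5443 = 595.2996
Q = 1839.7737 - 595.2996 = 1244.4741

1244.4741 units


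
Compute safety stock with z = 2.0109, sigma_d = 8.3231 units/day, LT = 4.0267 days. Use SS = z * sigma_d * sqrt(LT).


sqrt(LT) = sqrt(4.0267) = 2.0067
SS = 2.0109 * 8.3231 * 2.0067 = 33.5854

33.5854 units


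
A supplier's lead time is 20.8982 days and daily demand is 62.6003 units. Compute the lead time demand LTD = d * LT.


LTD = 62.6003 * 20.8982 = 1308.2336

1308.2336 units


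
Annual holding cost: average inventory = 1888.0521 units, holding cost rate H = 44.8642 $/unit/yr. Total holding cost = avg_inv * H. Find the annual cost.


Cost = 1888.0521 * 44.8642 = 84705.9470

84705.9470 $/yr


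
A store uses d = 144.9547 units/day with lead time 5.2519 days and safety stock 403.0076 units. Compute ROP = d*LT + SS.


d*LT = 144.9547 * 5.2519 = 761.2876
ROP = 761.2876 + 403.0076 = 1164.2952

1164.2952 units


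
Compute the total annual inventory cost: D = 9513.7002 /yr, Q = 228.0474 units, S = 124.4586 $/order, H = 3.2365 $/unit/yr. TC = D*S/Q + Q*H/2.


Ordering cost = D*S/Q = 5192.1741
Holding cost = Q*H/2 = 369.0377
TC = 5192.1741 + 369.0377 = 5561.2118

5561.2118 $/yr


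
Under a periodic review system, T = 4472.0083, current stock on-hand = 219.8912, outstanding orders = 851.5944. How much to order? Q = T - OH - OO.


Inventory position = OH + OO = 219.8912 + 851.5944 = 1071.4856
Q = 4472.0083 - 1071.4856 = 3400.5227

3400.5227 units


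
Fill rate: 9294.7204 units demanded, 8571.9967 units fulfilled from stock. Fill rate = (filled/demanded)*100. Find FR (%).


FR = 8571.9967 / 9294.7204 * 100 = 92.2244

92.2244%


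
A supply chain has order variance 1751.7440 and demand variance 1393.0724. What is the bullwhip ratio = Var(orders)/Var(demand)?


BW = 1751.7440 / 1393.0724 = 1.2575

1.2575


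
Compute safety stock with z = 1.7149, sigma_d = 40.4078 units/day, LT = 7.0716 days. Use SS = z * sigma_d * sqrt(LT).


sqrt(LT) = sqrt(7.0716) = 2.6592
SS = 1.7149 * 40.4078 * 2.6592 = 184.2735

184.2735 units


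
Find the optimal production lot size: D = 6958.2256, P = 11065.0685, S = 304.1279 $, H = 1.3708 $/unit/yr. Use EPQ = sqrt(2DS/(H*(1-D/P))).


1 - D/P = 1 - 0.6288 = 0.3712
H*(1-D/P) = 0.5088
2DS = 4232381.0789
EPQ = sqrt(8318723.4218) = 2884.2197

2884.2197 units


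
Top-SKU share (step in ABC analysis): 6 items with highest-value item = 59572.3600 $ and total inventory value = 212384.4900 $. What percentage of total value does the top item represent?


Top item = 59572.3600
Total = 212384.4900
Percentage = 59572.3600 / 212384.4900 * 100 = 28.0493

28.0493%


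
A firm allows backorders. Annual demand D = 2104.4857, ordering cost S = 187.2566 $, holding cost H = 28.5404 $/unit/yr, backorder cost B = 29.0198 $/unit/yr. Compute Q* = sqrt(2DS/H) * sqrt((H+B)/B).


sqrt(2DS/H) = 166.1791
sqrt((H+B)/B) = 1.4084
Q* = 166.1791 * 1.4084 = 234.0402

234.0402 units


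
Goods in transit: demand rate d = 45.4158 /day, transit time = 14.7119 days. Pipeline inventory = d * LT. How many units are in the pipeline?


Pipeline = 45.4158 * 14.7119 = 668.1527

668.1527 units


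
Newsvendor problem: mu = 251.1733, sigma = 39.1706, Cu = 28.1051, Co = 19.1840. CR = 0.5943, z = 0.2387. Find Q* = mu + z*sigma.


CR = Cu/(Cu+Co) = 28.1051/(28.1051+19.1840) = 0.5943
z = 0.2387
Q* = 251.1733 + 0.2387 * 39.1706 = 260.5233

260.5233 units


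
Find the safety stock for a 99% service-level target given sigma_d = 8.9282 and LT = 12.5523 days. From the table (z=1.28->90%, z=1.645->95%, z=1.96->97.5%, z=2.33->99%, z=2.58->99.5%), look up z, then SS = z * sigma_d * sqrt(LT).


From the table, SL = 99% corresponds to z = 2.33
sqrt(LT) = sqrt(12.5523) = 3.5429
SS = 2.33 * 8.9282 * 3.5429 = 73.7024

73.7024 units


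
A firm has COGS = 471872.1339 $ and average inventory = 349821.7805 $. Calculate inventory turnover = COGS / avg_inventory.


Turnover = 471872.1339 / 349821.7805 = 1.3489

1.3489


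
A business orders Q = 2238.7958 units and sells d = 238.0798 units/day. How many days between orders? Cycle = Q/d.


Cycle = 2238.7958 / 238.0798 = 9.4036

9.4036 days


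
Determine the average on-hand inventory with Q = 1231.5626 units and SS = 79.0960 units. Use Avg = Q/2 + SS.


Q/2 = 615.7813
Avg = 615.7813 + 79.0960 = 694.8773

694.8773 units


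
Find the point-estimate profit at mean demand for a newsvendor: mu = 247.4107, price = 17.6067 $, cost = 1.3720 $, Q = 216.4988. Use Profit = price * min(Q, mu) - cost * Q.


Sales at mu = min(216.4988, 247.4107) = 216.4988
Revenue = 17.6067 * 216.4988 = 3811.8294
Total cost = 1.3720 * 216.4988 = 297.0364
Profit = 3811.8294 - 297.0364 = 3514.7931

3514.7931 $


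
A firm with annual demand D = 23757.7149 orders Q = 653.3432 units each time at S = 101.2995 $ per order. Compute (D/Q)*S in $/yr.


Number of orders = D/Q = 36.3633
Cost = 36.3633 * 101.2995 = 3683.5841

3683.5841 $/yr


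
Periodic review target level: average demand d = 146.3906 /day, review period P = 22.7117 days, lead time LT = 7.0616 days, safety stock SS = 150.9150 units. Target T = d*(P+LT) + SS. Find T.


P + LT = 29.7733
d*(P+LT) = 146.3906 * 29.7733 = 4358.5313
T = 4358.5313 + 150.9150 = 4509.4463

4509.4463 units


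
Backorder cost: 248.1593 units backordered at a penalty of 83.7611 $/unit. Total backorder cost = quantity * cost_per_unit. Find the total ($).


Total = 248.1593 * 83.7611 = 20786.0959

20786.0959 $


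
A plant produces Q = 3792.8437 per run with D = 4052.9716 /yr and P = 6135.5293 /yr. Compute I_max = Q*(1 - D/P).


D/P = 0.6606
1 - D/P = 0.3394
I_max = 3792.8437 * 0.3394 = 1287.3895

1287.3895 units


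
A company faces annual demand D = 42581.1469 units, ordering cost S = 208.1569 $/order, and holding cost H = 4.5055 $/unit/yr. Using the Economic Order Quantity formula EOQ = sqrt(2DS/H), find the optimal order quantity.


2*D*S = 2 * 42581.1469 * 208.1569 = 17727119.0743
2*D*S/H = 3934550.8987
EOQ = sqrt(3934550.8987) = 1983.5702

1983.5702 units


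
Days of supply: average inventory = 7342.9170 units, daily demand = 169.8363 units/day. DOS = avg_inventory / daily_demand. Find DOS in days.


DOS = 7342.9170 / 169.8363 = 43.2353

43.2353 days


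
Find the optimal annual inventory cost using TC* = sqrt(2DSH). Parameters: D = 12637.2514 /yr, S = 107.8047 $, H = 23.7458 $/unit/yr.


2*D*S*H = 64700423.2773
TC* = sqrt(64700423.2773) = 8043.6573

8043.6573 $/yr


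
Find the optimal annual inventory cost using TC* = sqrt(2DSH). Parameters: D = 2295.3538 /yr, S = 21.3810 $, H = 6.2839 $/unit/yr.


2*D*S*H = 616789.4128
TC* = sqrt(616789.4128) = 785.3594

785.3594 $/yr


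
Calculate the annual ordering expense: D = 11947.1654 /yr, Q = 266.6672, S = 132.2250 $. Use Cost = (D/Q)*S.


Number of orders = D/Q = 44.8018
Cost = 44.8018 * 132.2250 = 5923.9154

5923.9154 $/yr


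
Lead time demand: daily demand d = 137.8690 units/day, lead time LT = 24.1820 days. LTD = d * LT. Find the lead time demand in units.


LTD = 137.8690 * 24.1820 = 3333.9482

3333.9482 units


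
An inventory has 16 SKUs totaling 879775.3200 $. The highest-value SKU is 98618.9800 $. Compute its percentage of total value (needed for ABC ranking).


Top item = 98618.9800
Total = 879775.3200
Percentage = 98618.9800 / 879775.3200 * 100 = 11.2096

11.2096%


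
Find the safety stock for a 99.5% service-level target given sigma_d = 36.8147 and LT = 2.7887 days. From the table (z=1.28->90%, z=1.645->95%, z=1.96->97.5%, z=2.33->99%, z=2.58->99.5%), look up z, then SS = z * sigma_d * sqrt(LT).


From the table, SL = 99.5% corresponds to z = 2.58
sqrt(LT) = sqrt(2.7887) = 1.6699
SS = 2.58 * 36.8147 * 1.6699 = 158.6141

158.6141 units


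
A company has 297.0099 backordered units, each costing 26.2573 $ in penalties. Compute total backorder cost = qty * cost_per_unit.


Total = 297.0099 * 26.2573 = 7798.6780

7798.6780 $


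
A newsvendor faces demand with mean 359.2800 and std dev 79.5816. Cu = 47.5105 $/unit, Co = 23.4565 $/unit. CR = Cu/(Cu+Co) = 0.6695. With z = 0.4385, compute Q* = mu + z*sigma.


CR = Cu/(Cu+Co) = 47.5105/(47.5105+23.4565) = 0.6695
z = 0.4385
Q* = 359.2800 + 0.4385 * 79.5816 = 394.1765

394.1765 units


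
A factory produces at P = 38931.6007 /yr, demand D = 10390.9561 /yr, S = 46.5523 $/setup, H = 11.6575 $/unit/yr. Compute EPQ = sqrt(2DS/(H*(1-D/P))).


1 - D/P = 1 - 0.2669 = 0.7331
H*(1-D/P) = 8.5461
2DS = 967445.8113
EPQ = sqrt(113203.4616) = 336.4572

336.4572 units


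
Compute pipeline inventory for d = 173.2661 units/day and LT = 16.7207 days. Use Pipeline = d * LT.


Pipeline = 173.2661 * 16.7207 = 2897.1305

2897.1305 units


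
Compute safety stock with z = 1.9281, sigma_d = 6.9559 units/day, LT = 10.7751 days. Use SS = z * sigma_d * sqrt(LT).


sqrt(LT) = sqrt(10.7751) = 3.2825
SS = 1.9281 * 6.9559 * 3.2825 = 44.0244

44.0244 units


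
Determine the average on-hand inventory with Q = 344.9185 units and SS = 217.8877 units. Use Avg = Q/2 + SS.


Q/2 = 172.4592
Avg = 172.4592 + 217.8877 = 390.3469

390.3469 units
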